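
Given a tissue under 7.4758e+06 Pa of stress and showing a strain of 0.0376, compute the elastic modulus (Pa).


E = stress / strain
E = 7.4758e+06 / 0.0376
E = 1.9882e+08


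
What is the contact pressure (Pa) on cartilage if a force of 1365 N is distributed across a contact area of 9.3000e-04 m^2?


P = F / A
P = 1365 / 9.3000e-04
P = 1.4677e+06


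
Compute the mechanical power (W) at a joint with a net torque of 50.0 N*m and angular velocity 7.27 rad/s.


P = M * omega
P = 50.0 * 7.27
P = 363.5000


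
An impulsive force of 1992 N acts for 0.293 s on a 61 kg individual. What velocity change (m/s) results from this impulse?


J = F * dt = 1992 * 0.293 = 583.6560 N*s
delta_v = J / m
delta_v = 583.6560 / 61
delta_v = 9.5681


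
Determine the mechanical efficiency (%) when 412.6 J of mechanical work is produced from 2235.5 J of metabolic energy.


eta = (W_mech / E_meta) * 100
eta = (412.6 / 2235.5) * 100
ratio = 0.1846
eta = 18.4567


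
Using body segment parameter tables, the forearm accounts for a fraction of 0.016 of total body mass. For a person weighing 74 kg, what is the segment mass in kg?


m_segment = body_mass * fraction
m_segment = 74 * 0.016
m_segment = 1.1840


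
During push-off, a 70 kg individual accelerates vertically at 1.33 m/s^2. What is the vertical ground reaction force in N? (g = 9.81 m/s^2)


GRF = m * (g + a)
GRF = 70 * (9.81 + 1.33)
GRF = 70 * 11.1400
GRF = 779.8000


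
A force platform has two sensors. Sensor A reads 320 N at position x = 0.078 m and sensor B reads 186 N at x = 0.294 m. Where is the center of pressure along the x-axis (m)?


COP_x = (F1*x1 + F2*x2) / (F1 + F2)
COP_x = (320*0.078 + 186*0.294) / (320 + 186)
Numerator = 79.6440
Denominator = 506
COP_x = 0.1574


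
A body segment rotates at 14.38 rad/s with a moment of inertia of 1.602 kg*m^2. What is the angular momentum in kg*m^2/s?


L = I * omega
L = 1.602 * 14.38
L = 23.0368


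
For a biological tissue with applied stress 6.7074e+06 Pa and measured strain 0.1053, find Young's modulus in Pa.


E = stress / strain
E = 6.7074e+06 / 0.1053
E = 6.3698e+07


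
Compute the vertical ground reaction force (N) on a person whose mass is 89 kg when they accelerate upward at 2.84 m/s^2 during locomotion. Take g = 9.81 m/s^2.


GRF = m * (g + a)
GRF = 89 * (9.81 + 2.84)
GRF = 89 * 12.6500
GRF = 1125.8500


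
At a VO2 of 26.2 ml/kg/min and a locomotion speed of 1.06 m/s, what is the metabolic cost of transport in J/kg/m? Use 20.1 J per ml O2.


Power per kg = VO2 * 20.1 / 60
Power per kg = 26.2 * 20.1 / 60 = 8.7770 W/kg
Cost = power_per_kg / speed
Cost = 8.7770 / 1.06
Cost = 8.2802


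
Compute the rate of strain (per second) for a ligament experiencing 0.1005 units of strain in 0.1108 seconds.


strain_rate = delta_strain / delta_t
strain_rate = 0.1005 / 0.1108
strain_rate = 0.9070


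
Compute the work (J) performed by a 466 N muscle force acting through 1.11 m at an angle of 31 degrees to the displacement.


W = F * d * cos(theta)
theta = 31 deg = 0.5411 rad
cos(theta) = 0.8572
W = 466 * 1.11 * 0.8572
W = 443.3784


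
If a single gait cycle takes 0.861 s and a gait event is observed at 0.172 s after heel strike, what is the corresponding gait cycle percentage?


pct = (event_time / cycle_time) * 100
pct = (0.172 / 0.861) * 100
ratio = 0.1998
pct = 19.9768


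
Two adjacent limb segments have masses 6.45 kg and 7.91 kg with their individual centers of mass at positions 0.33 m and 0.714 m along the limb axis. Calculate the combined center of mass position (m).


COM = (m1*x1 + m2*x2) / (m1 + m2)
COM = (6.45*0.33 + 7.91*0.714) / (6.45 + 7.91)
Numerator = 7.7762
Denominator = 14.3600
COM = 0.5415


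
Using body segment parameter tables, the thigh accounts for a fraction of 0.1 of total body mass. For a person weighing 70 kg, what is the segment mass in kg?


m_segment = body_mass * fraction
m_segment = 70 * 0.1
m_segment = 7.0000


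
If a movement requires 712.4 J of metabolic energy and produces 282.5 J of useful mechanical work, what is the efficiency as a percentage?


eta = (W_mech / E_meta) * 100
eta = (282.5 / 712.4) * 100
ratio = 0.3965
eta = 39.6547


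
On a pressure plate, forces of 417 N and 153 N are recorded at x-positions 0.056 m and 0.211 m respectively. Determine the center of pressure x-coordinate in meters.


COP_x = (F1*x1 + F2*x2) / (F1 + F2)
COP_x = (417*0.056 + 153*0.211) / (417 + 153)
Numerator = 55.6350
Denominator = 570
COP_x = 0.0976


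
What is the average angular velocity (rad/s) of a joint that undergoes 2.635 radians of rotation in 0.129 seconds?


omega = delta_theta / delta_t
omega = 2.635 / 0.129
omega = 20.4264


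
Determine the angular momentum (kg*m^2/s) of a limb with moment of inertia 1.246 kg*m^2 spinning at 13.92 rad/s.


L = I * omega
L = 1.246 * 13.92
L = 17.3443


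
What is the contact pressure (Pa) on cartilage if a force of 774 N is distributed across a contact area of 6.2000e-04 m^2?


P = F / A
P = 774 / 6.2000e-04
P = 1.2484e+06


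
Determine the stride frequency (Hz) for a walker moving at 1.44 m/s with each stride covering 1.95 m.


f = v / stride_length
f = 1.44 / 1.95
f = 0.7385


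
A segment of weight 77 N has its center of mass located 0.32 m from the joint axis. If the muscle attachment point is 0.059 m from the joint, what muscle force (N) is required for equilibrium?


F_muscle = W * d_load / d_muscle
F_muscle = 77 * 0.32 / 0.059
Numerator = 24.6400
F_muscle = 417.6271


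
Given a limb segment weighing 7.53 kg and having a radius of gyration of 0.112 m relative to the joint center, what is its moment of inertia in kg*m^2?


I = m * k^2
I = 7.53 * 0.112^2
k^2 = 0.0125
I = 0.0945


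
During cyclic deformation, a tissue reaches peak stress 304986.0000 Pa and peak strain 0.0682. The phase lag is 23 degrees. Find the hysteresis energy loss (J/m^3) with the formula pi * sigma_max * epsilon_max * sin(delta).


E_loss = pi * sigma_max * epsilon_max * sin(delta)
delta = 23 deg = 0.4014 rad
sin(delta) = 0.3907
E_loss = pi * 304986.0000 * 0.0682 * 0.3907
E_loss = 25532.4308


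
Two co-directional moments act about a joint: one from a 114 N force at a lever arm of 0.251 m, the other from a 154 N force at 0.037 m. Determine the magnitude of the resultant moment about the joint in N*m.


M = F1 * d1 + F2 * d2
M = 114 * 0.251 + 154 * 0.037
M = 28.6140 + 5.6980
M = 34.3120


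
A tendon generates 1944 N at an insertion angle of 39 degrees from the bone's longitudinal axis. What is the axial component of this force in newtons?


F_eff = F_tendon * cos(theta)
theta = 39 deg = 0.6807 rad
cos(theta) = 0.7771
F_eff = 1944 * 0.7771
F_eff = 1510.7717


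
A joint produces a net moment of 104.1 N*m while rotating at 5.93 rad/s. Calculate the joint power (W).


P = M * omega
P = 104.1 * 5.93
P = 617.3130


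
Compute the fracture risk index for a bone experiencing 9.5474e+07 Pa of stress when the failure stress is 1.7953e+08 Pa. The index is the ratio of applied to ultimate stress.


FRI = applied / ultimate
FRI = 9.5474e+07 / 1.7953e+08
FRI = 0.5318


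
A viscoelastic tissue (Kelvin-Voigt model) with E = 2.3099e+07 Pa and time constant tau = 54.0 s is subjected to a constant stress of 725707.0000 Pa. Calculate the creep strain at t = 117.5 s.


epsilon(t) = (sigma/E) * (1 - exp(-t/tau))
sigma/E = 725707.0000 / 2.3099e+07 = 0.0314
exp(-t/tau) = exp(-117.5 / 54.0) = 0.1135
epsilon = 0.0314 * (1 - 0.1135)
epsilon = 0.0279


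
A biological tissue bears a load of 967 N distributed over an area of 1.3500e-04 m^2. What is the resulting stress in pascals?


stress = F / A
stress = 967 / 1.3500e-04
stress = 7.1630e+06


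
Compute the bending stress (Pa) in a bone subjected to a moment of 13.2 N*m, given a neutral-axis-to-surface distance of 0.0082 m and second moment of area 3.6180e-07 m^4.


sigma = M * c / I
sigma = 13.2 * 0.0082 / 3.6180e-07
M * c = 0.1082
sigma = 299170.8126


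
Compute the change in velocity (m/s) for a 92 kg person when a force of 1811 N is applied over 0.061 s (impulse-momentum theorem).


J = F * dt = 1811 * 0.061 = 110.4710 N*s
delta_v = J / m
delta_v = 110.4710 / 92
delta_v = 1.2008


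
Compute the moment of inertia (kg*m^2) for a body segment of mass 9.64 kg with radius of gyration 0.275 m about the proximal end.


I = m * k^2
I = 9.64 * 0.275^2
k^2 = 0.0756
I = 0.7290


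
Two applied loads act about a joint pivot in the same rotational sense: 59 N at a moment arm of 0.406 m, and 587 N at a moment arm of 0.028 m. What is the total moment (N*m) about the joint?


M = F1 * d1 + F2 * d2
M = 59 * 0.406 + 587 * 0.028
M = 23.9540 + 16.4360
M = 40.3900


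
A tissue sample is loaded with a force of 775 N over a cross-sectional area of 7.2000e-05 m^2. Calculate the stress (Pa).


stress = F / A
stress = 775 / 7.2000e-05
stress = 1.0764e+07


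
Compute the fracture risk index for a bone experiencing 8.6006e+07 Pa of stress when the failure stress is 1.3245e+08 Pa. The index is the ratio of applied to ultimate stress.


FRI = applied / ultimate
FRI = 8.6006e+07 / 1.3245e+08
FRI = 0.6493


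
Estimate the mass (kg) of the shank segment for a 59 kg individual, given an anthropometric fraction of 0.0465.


m_segment = body_mass * fraction
m_segment = 59 * 0.0465
m_segment = 2.7435


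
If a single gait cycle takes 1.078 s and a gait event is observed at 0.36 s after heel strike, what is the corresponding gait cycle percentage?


pct = (event_time / cycle_time) * 100
pct = (0.36 / 1.078) * 100
ratio = 0.3340
pct = 33.3952


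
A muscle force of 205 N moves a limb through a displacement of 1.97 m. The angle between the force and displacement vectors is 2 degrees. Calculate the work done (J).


W = F * d * cos(theta)
theta = 2 deg = 0.0349 rad
cos(theta) = 0.9994
W = 205 * 1.97 * 0.9994
W = 403.6040


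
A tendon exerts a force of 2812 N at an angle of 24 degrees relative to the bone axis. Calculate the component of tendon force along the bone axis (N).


F_eff = F_tendon * cos(theta)
theta = 24 deg = 0.4189 rad
cos(theta) = 0.9135
F_eff = 2812 * 0.9135
F_eff = 2568.8898


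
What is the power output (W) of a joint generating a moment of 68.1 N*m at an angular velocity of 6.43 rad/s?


P = M * omega
P = 68.1 * 6.43
P = 437.8830


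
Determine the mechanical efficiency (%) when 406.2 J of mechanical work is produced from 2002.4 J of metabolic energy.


eta = (W_mech / E_meta) * 100
eta = (406.2 / 2002.4) * 100
ratio = 0.2029
eta = 20.2857


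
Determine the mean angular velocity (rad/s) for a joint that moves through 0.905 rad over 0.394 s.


omega = delta_theta / delta_t
omega = 0.905 / 0.394
omega = 2.2970


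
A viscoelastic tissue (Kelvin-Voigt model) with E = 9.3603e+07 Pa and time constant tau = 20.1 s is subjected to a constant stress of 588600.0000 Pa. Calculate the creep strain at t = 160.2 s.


epsilon(t) = (sigma/E) * (1 - exp(-t/tau))
sigma/E = 588600.0000 / 9.3603e+07 = 0.0063
exp(-t/tau) = exp(-160.2 / 20.1) = 3.4563e-04
epsilon = 0.0063 * (1 - 3.4563e-04)
epsilon = 0.0063


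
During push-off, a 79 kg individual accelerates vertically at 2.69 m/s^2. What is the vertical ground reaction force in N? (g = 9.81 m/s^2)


GRF = m * (g + a)
GRF = 79 * (9.81 + 2.69)
GRF = 79 * 12.5000
GRF = 987.5000


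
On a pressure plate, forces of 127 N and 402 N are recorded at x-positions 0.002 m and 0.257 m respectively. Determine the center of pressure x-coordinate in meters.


COP_x = (F1*x1 + F2*x2) / (F1 + F2)
COP_x = (127*0.002 + 402*0.257) / (127 + 402)
Numerator = 103.5680
Denominator = 529
COP_x = 0.1958


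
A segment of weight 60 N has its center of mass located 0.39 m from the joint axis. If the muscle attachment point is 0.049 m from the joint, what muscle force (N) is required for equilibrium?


F_muscle = W * d_load / d_muscle
F_muscle = 60 * 0.39 / 0.049
Numerator = 23.4000
F_muscle = 477.5510


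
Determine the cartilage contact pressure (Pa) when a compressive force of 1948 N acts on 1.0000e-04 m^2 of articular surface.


P = F / A
P = 1948 / 1.0000e-04
P = 1.9480e+07


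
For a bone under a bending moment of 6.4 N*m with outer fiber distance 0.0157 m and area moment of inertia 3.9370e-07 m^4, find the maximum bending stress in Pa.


sigma = M * c / I
sigma = 6.4 * 0.0157 / 3.9370e-07
M * c = 0.1005
sigma = 255219.7104


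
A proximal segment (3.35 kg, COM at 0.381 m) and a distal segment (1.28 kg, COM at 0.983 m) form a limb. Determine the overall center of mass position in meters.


COM = (m1*x1 + m2*x2) / (m1 + m2)
COM = (3.35*0.381 + 1.28*0.983) / (3.35 + 1.28)
Numerator = 2.5346
Denominator = 4.6300
COM = 0.5474


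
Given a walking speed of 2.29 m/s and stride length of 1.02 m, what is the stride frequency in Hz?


f = v / stride_length
f = 2.29 / 1.02
f = 2.2451


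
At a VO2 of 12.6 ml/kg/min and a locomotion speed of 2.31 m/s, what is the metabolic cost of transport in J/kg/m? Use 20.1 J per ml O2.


Power per kg = VO2 * 20.1 / 60
Power per kg = 12.6 * 20.1 / 60 = 4.2210 W/kg
Cost = power_per_kg / speed
Cost = 4.2210 / 2.31
Cost = 1.8273


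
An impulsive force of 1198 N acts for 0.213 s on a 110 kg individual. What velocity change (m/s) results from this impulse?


J = F * dt = 1198 * 0.213 = 255.1740 N*s
delta_v = J / m
delta_v = 255.1740 / 110
delta_v = 2.3198


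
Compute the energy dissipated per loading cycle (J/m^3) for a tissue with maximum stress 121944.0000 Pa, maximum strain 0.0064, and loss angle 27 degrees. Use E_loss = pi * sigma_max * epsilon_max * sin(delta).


E_loss = pi * sigma_max * epsilon_max * sin(delta)
delta = 27 deg = 0.4712 rad
sin(delta) = 0.4540
E_loss = pi * 121944.0000 * 0.0064 * 0.4540
E_loss = 1113.1073


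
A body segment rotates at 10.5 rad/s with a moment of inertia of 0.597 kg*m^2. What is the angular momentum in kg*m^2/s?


L = I * omega
L = 0.597 * 10.5
L = 6.2685


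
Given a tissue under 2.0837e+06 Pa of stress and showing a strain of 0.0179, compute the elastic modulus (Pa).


E = stress / strain
E = 2.0837e+06 / 0.0179
E = 1.1641e+08


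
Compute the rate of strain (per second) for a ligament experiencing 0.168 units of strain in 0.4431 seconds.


strain_rate = delta_strain / delta_t
strain_rate = 0.168 / 0.4431
strain_rate = 0.3791


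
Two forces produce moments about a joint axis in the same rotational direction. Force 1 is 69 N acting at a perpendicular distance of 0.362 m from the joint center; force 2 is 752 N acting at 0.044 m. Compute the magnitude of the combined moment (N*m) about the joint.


M = F1 * d1 + F2 * d2
M = 69 * 0.362 + 752 * 0.044
M = 24.9780 + 33.0880
M = 58.0660


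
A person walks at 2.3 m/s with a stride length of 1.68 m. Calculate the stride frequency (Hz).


f = v / stride_length
f = 2.3 / 1.68
f = 1.3690


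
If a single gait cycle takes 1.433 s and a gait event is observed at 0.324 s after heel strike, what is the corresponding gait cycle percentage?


pct = (event_time / cycle_time) * 100
pct = (0.324 / 1.433) * 100
ratio = 0.2261
pct = 22.6099


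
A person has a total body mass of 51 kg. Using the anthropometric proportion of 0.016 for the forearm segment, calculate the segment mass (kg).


m_segment = body_mass * fraction
m_segment = 51 * 0.016
m_segment = 0.8160


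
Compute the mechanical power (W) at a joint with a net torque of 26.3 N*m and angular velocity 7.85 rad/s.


P = M * omega
P = 26.3 * 7.85
P = 206.4550


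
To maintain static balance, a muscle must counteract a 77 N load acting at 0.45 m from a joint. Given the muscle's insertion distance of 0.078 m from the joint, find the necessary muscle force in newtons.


F_muscle = W * d_load / d_muscle
F_muscle = 77 * 0.45 / 0.078
Numerator = 34.6500
F_muscle = 444.2308


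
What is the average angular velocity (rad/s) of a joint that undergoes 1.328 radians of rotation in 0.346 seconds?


omega = delta_theta / delta_t
omega = 1.328 / 0.346
omega = 3.8382


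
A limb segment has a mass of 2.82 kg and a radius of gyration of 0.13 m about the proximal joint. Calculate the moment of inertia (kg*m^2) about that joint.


I = m * k^2
I = 2.82 * 0.13^2
k^2 = 0.0169
I = 0.0477


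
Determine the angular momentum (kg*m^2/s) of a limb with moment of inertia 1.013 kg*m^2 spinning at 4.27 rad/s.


L = I * omega
L = 1.013 * 4.27
L = 4.3255


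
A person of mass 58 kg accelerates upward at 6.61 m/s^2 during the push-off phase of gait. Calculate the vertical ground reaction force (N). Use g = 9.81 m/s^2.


GRF = m * (g + a)
GRF = 58 * (9.81 + 6.61)
GRF = 58 * 16.4200
GRF = 952.3600


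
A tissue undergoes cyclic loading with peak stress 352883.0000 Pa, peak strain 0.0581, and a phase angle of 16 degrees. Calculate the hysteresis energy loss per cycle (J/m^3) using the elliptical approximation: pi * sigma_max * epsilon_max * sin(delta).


E_loss = pi * sigma_max * epsilon_max * sin(delta)
delta = 16 deg = 0.2793 rad
sin(delta) = 0.2756
E_loss = pi * 352883.0000 * 0.0581 * 0.2756
E_loss = 17753.9428


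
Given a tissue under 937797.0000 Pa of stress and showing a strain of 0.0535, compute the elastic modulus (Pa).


E = stress / strain
E = 937797.0000 / 0.0535
E = 1.7529e+07


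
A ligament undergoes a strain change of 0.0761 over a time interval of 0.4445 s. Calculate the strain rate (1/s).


strain_rate = delta_strain / delta_t
strain_rate = 0.0761 / 0.4445
strain_rate = 0.1712


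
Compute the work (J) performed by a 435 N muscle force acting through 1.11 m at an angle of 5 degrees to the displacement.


W = F * d * cos(theta)
theta = 5 deg = 0.0873 rad
cos(theta) = 0.9962
W = 435 * 1.11 * 0.9962
W = 481.0126


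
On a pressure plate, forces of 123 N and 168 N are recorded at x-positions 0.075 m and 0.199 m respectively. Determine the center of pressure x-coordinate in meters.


COP_x = (F1*x1 + F2*x2) / (F1 + F2)
COP_x = (123*0.075 + 168*0.199) / (123 + 168)
Numerator = 42.6570
Denominator = 291
COP_x = 0.1466


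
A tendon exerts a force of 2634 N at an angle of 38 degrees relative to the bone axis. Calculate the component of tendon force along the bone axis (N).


F_eff = F_tendon * cos(theta)
theta = 38 deg = 0.6632 rad
cos(theta) = 0.7880
F_eff = 2634 * 0.7880
F_eff = 2075.6203


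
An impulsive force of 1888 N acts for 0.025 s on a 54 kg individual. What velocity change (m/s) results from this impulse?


J = F * dt = 1888 * 0.025 = 47.2000 N*s
delta_v = J / m
delta_v = 47.2000 / 54
delta_v = 0.8741


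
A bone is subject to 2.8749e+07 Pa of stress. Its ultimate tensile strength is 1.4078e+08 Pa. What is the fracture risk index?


FRI = applied / ultimate
FRI = 2.8749e+07 / 1.4078e+08
FRI = 0.2042


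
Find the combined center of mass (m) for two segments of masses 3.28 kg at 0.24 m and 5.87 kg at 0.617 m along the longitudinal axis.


COM = (m1*x1 + m2*x2) / (m1 + m2)
COM = (3.28*0.24 + 5.87*0.617) / (3.28 + 5.87)
Numerator = 4.4090
Denominator = 9.1500
COM = 0.4819


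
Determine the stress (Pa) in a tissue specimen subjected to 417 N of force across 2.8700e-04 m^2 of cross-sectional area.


stress = F / A
stress = 417 / 2.8700e-04
stress = 1.4530e+06


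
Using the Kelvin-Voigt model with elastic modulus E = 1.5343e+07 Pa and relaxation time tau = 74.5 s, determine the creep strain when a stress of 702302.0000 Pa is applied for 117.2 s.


epsilon(t) = (sigma/E) * (1 - exp(-t/tau))
sigma/E = 702302.0000 / 1.5343e+07 = 0.0458
exp(-t/tau) = exp(-117.2 / 74.5) = 0.2074
epsilon = 0.0458 * (1 - 0.2074)
epsilon = 0.0363


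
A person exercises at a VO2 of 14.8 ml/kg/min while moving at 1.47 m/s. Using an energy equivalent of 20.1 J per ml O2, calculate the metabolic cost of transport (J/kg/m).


Power per kg = VO2 * 20.1 / 60
Power per kg = 14.8 * 20.1 / 60 = 4.9580 W/kg
Cost = power_per_kg / speed
Cost = 4.9580 / 1.47
Cost = 3.3728


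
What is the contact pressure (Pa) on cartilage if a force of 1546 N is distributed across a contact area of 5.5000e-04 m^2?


P = F / A
P = 1546 / 5.5000e-04
P = 2.8109e+06


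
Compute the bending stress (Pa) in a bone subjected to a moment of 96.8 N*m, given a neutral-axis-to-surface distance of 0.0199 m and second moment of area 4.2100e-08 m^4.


sigma = M * c / I
sigma = 96.8 * 0.0199 / 4.2100e-08
M * c = 1.9263
sigma = 4.5756e+07


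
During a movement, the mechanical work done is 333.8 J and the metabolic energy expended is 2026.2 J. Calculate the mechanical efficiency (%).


eta = (W_mech / E_meta) * 100
eta = (333.8 / 2026.2) * 100
ratio = 0.1647
eta = 16.4742


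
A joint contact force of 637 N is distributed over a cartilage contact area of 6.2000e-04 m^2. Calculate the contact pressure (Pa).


P = F / A
P = 637 / 6.2000e-04
P = 1.0274e+06


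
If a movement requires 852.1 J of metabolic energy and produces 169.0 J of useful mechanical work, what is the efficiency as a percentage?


eta = (W_mech / E_meta) * 100
eta = (169.0 / 852.1) * 100
ratio = 0.1983
eta = 19.8334


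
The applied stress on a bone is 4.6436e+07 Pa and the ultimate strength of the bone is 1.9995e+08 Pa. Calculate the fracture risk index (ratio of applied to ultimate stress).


FRI = applied / ultimate
FRI = 4.6436e+07 / 1.9995e+08
FRI = 0.2322


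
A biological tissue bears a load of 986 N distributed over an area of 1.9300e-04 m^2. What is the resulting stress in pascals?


stress = F / A
stress = 986 / 1.9300e-04
stress = 5.1088e+06


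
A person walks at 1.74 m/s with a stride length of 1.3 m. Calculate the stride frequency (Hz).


f = v / stride_length
f = 1.74 / 1.3
f = 1.3385


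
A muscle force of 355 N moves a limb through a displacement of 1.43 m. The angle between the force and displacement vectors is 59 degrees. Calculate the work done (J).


W = F * d * cos(theta)
theta = 59 deg = 1.0297 rad
cos(theta) = 0.5150
W = 355 * 1.43 * 0.5150
W = 261.4591


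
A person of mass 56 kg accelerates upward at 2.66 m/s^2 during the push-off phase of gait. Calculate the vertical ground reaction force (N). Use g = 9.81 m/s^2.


GRF = m * (g + a)
GRF = 56 * (9.81 + 2.66)
GRF = 56 * 12.4700
GRF = 698.3200


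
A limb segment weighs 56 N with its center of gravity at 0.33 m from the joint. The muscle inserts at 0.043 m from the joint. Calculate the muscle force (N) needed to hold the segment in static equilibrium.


F_muscle = W * d_load / d_muscle
F_muscle = 56 * 0.33 / 0.043
Numerator = 18.4800
F_muscle = 429.7674


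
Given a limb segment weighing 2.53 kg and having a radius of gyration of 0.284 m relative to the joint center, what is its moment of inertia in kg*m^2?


I = m * k^2
I = 2.53 * 0.284^2
k^2 = 0.0807
I = 0.2041


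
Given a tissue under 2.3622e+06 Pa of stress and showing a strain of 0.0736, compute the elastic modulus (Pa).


E = stress / strain
E = 2.3622e+06 / 0.0736
E = 3.2095e+07


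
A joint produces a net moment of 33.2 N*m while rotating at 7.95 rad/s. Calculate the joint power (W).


P = M * omega
P = 33.2 * 7.95
P = 263.9400


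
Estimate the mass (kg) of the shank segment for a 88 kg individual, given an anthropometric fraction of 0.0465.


m_segment = body_mass * fraction
m_segment = 88 * 0.0465
m_segment = 4.0920


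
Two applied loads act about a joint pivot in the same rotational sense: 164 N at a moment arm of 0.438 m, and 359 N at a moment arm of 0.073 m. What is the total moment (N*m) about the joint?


M = F1 * d1 + F2 * d2
M = 164 * 0.438 + 359 * 0.073
M = 71.8320 + 26.2070
M = 98.0390


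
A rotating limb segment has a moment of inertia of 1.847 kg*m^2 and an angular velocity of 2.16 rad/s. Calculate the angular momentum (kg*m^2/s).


L = I * omega
L = 1.847 * 2.16
L = 3.9895


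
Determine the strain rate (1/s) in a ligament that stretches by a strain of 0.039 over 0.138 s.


strain_rate = delta_strain / delta_t
strain_rate = 0.039 / 0.138
strain_rate = 0.2826


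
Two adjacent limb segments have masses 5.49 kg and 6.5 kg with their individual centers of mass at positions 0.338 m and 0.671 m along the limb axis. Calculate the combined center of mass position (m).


COM = (m1*x1 + m2*x2) / (m1 + m2)
COM = (5.49*0.338 + 6.5*0.671) / (5.49 + 6.5)
Numerator = 6.2171
Denominator = 11.9900
COM = 0.5185


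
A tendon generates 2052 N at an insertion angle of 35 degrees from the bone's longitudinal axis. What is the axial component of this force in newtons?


F_eff = F_tendon * cos(theta)
theta = 35 deg = 0.6109 rad
cos(theta) = 0.8192
F_eff = 2052 * 0.8192
F_eff = 1680.9000


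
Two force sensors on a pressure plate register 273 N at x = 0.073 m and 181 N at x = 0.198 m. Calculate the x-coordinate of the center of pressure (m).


COP_x = (F1*x1 + F2*x2) / (F1 + F2)
COP_x = (273*0.073 + 181*0.198) / (273 + 181)
Numerator = 55.7670
Denominator = 454
COP_x = 0.1228


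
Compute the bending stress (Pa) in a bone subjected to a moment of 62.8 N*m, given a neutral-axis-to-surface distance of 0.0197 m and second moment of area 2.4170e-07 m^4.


sigma = M * c / I
sigma = 62.8 * 0.0197 / 2.4170e-07
M * c = 1.2372
sigma = 5.1186e+06


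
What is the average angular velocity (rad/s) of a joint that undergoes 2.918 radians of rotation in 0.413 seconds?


omega = delta_theta / delta_t
omega = 2.918 / 0.413
omega = 7.0654


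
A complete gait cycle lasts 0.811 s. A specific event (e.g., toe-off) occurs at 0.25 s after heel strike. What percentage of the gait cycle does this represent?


pct = (event_time / cycle_time) * 100
pct = (0.25 / 0.811) * 100
ratio = 0.3083
pct = 30.8261


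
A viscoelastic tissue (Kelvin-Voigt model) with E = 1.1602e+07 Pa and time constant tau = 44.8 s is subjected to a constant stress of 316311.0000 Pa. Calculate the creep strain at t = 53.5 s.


epsilon(t) = (sigma/E) * (1 - exp(-t/tau))
sigma/E = 316311.0000 / 1.1602e+07 = 0.0273
exp(-t/tau) = exp(-53.5 / 44.8) = 0.3029
epsilon = 0.0273 * (1 - 0.3029)
epsilon = 0.0190


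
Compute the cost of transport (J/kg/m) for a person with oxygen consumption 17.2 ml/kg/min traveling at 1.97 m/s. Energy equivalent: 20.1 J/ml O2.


Power per kg = VO2 * 20.1 / 60
Power per kg = 17.2 * 20.1 / 60 = 5.7620 W/kg
Cost = power_per_kg / speed
Cost = 5.7620 / 1.97
Cost = 2.9249


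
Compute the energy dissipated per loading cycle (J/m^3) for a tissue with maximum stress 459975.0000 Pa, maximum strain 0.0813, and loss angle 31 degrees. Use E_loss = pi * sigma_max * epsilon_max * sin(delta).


E_loss = pi * sigma_max * epsilon_max * sin(delta)
delta = 31 deg = 0.5411 rad
sin(delta) = 0.5150
E_loss = pi * 459975.0000 * 0.0813 * 0.5150
E_loss = 60508.1650


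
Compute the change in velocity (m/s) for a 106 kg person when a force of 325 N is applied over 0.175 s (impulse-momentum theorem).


J = F * dt = 325 * 0.175 = 56.8750 N*s
delta_v = J / m
delta_v = 56.8750 / 106
delta_v = 0.5366


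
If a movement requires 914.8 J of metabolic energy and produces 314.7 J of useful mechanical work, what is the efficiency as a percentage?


eta = (W_mech / E_meta) * 100
eta = (314.7 / 914.8) * 100
ratio = 0.3440
eta = 34.4010


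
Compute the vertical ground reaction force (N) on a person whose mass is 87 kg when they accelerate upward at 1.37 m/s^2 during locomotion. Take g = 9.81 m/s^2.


GRF = m * (g + a)
GRF = 87 * (9.81 + 1.37)
GRF = 87 * 11.1800
GRF = 972.6600


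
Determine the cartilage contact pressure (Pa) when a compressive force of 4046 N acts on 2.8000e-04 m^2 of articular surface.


P = F / A
P = 4046 / 2.8000e-04
P = 1.4450e+07


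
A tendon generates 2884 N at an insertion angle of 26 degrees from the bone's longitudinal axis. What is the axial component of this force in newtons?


F_eff = F_tendon * cos(theta)
theta = 26 deg = 0.4538 rad
cos(theta) = 0.8988
F_eff = 2884 * 0.8988
F_eff = 2592.1220


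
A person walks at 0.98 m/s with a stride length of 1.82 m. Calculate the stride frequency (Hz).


f = v / stride_length
f = 0.98 / 1.82
f = 0.5385


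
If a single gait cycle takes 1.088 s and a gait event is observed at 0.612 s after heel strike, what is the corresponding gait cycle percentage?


pct = (event_time / cycle_time) * 100
pct = (0.612 / 1.088) * 100
ratio = 0.5625
pct = 56.2500


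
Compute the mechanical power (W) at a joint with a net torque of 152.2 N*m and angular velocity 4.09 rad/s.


P = M * omega
P = 152.2 * 4.09
P = 622.4980


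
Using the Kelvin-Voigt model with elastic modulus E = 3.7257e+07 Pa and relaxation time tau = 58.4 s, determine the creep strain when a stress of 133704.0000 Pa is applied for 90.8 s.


epsilon(t) = (sigma/E) * (1 - exp(-t/tau))
sigma/E = 133704.0000 / 3.7257e+07 = 0.0036
exp(-t/tau) = exp(-90.8 / 58.4) = 0.2112
epsilon = 0.0036 * (1 - 0.2112)
epsilon = 0.0028


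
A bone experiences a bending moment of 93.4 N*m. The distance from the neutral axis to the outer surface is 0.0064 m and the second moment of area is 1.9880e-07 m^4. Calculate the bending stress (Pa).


sigma = M * c / I
sigma = 93.4 * 0.0064 / 1.9880e-07
M * c = 0.5978
sigma = 3.0068e+06


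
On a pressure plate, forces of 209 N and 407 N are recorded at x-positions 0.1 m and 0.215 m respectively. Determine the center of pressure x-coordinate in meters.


COP_x = (F1*x1 + F2*x2) / (F1 + F2)
COP_x = (209*0.1 + 407*0.215) / (209 + 407)
Numerator = 108.4050
Denominator = 616
COP_x = 0.1760


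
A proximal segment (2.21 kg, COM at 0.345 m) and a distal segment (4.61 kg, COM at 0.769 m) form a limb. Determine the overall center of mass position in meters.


COM = (m1*x1 + m2*x2) / (m1 + m2)
COM = (2.21*0.345 + 4.61*0.769) / (2.21 + 4.61)
Numerator = 4.3075
Denominator = 6.8200
COM = 0.6316


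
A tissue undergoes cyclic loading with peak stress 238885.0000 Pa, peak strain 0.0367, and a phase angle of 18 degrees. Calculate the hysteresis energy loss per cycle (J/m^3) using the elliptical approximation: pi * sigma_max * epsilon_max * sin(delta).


E_loss = pi * sigma_max * epsilon_max * sin(delta)
delta = 18 deg = 0.3142 rad
sin(delta) = 0.3090
E_loss = pi * 238885.0000 * 0.0367 * 0.3090
E_loss = 8511.1292


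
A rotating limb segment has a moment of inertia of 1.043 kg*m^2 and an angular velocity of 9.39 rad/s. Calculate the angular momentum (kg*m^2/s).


L = I * omega
L = 1.043 * 9.39
L = 9.7938


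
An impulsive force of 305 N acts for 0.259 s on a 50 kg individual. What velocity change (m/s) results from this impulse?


J = F * dt = 305 * 0.259 = 78.9950 N*s
delta_v = J / m
delta_v = 78.9950 / 50
delta_v = 1.5799


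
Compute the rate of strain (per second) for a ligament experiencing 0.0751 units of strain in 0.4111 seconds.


strain_rate = delta_strain / delta_t
strain_rate = 0.0751 / 0.4111
strain_rate = 0.1827


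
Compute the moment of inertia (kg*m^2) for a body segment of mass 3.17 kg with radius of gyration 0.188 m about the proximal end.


I = m * k^2
I = 3.17 * 0.188^2
k^2 = 0.0353
I = 0.1120


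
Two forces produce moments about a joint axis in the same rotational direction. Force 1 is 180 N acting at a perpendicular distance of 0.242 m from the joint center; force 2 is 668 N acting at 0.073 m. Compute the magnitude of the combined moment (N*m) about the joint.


M = F1 * d1 + F2 * d2
M = 180 * 0.242 + 668 * 0.073
M = 43.5600 + 48.7640
M = 92.3240


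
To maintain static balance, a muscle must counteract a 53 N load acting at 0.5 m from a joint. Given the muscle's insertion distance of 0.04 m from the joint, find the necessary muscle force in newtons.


F_muscle = W * d_load / d_muscle
F_muscle = 53 * 0.5 / 0.04
Numerator = 26.5000
F_muscle = 662.5000


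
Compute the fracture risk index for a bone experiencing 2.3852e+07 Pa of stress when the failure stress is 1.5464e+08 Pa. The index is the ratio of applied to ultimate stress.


FRI = applied / ultimate
FRI = 2.3852e+07 / 1.5464e+08
FRI = 0.1542


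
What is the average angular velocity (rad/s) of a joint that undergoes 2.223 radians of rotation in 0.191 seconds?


omega = delta_theta / delta_t
omega = 2.223 / 0.191
omega = 11.6387


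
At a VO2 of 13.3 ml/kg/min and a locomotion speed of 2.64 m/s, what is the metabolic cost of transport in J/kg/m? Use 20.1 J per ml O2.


Power per kg = VO2 * 20.1 / 60
Power per kg = 13.3 * 20.1 / 60 = 4.4555 W/kg
Cost = power_per_kg / speed
Cost = 4.4555 / 2.64
Cost = 1.6877


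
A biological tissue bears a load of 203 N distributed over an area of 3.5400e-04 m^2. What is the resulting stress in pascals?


stress = F / A
stress = 203 / 3.5400e-04
stress = 573446.3277


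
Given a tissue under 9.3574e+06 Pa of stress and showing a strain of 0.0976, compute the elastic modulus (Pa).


E = stress / strain
E = 9.3574e+06 / 0.0976
E = 9.5875e+07


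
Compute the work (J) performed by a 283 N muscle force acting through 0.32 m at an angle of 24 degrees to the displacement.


W = F * d * cos(theta)
theta = 24 deg = 0.4189 rad
cos(theta) = 0.9135
W = 283 * 0.32 * 0.9135
W = 82.7307


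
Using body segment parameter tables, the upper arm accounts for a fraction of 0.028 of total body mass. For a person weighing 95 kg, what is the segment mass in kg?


m_segment = body_mass * fraction
m_segment = 95 * 0.028
m_segment = 2.6600


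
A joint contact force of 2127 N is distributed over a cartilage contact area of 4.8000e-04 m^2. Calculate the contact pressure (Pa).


P = F / A
P = 2127 / 4.8000e-04
P = 4.4312e+06


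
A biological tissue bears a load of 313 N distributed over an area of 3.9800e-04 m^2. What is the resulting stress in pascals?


stress = F / A
stress = 313 / 3.9800e-04
stress = 786432.1608


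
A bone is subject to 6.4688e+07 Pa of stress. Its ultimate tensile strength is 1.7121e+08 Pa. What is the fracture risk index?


FRI = applied / ultimate
FRI = 6.4688e+07 / 1.7121e+08
FRI = 0.3778


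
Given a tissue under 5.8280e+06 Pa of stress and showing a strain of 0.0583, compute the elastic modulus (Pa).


E = stress / strain
E = 5.8280e+06 / 0.0583
E = 9.9966e+07


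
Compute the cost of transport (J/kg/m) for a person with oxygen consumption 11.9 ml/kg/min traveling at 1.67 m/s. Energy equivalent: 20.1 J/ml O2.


Power per kg = VO2 * 20.1 / 60
Power per kg = 11.9 * 20.1 / 60 = 3.9865 W/kg
Cost = power_per_kg / speed
Cost = 3.9865 / 1.67
Cost = 2.3871


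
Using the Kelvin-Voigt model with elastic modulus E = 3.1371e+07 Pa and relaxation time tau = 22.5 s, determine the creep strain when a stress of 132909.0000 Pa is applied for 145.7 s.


epsilon(t) = (sigma/E) * (1 - exp(-t/tau))
sigma/E = 132909.0000 / 3.1371e+07 = 0.0042
exp(-t/tau) = exp(-145.7 / 22.5) = 0.0015
epsilon = 0.0042 * (1 - 0.0015)
epsilon = 0.0042


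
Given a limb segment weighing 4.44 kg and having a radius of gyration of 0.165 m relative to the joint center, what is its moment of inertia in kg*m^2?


I = m * k^2
I = 4.44 * 0.165^2
k^2 = 0.0272
I = 0.1209


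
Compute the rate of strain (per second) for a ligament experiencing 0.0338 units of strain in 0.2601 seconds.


strain_rate = delta_strain / delta_t
strain_rate = 0.0338 / 0.2601
strain_rate = 0.1300


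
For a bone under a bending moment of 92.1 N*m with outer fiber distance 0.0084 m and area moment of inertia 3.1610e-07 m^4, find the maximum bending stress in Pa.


sigma = M * c / I
sigma = 92.1 * 0.0084 / 3.1610e-07
M * c = 0.7736
sigma = 2.4475e+06


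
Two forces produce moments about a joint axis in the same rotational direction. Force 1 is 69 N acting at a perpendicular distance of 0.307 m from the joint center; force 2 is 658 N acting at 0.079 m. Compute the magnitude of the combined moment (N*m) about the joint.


M = F1 * d1 + F2 * d2
M = 69 * 0.307 + 658 * 0.079
M = 21.1830 + 51.9820
M = 73.1650


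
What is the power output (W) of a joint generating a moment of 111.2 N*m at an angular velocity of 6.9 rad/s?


P = M * omega
P = 111.2 * 6.9
P = 767.2800


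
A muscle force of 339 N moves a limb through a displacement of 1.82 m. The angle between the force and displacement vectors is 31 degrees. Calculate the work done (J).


W = F * d * cos(theta)
theta = 31 deg = 0.5411 rad
cos(theta) = 0.8572
W = 339 * 1.82 * 0.8572
W = 528.8551


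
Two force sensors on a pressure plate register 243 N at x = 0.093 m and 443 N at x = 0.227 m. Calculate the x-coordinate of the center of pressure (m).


COP_x = (F1*x1 + F2*x2) / (F1 + F2)
COP_x = (243*0.093 + 443*0.227) / (243 + 443)
Numerator = 123.1600
Denominator = 686
COP_x = 0.1795


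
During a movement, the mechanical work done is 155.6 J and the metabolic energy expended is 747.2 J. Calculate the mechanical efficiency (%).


eta = (W_mech / E_meta) * 100
eta = (155.6 / 747.2) * 100
ratio = 0.2082
eta = 20.8244


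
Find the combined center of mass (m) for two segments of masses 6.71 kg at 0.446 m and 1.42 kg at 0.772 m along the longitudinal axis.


COM = (m1*x1 + m2*x2) / (m1 + m2)
COM = (6.71*0.446 + 1.42*0.772) / (6.71 + 1.42)
Numerator = 4.0889
Denominator = 8.1300
COM = 0.5029


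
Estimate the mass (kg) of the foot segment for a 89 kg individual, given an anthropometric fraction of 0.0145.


m_segment = body_mass * fraction
m_segment = 89 * 0.0145
m_segment = 1.2905


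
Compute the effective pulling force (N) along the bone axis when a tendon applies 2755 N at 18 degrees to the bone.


F_eff = F_tendon * cos(theta)
theta = 18 deg = 0.3142 rad
cos(theta) = 0.9511
F_eff = 2755 * 0.9511
F_eff = 2620.1607


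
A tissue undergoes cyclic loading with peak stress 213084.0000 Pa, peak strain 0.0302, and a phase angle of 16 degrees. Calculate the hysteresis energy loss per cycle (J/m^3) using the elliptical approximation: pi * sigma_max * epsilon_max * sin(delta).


E_loss = pi * sigma_max * epsilon_max * sin(delta)
delta = 16 deg = 0.2793 rad
sin(delta) = 0.2756
E_loss = pi * 213084.0000 * 0.0302 * 0.2756
E_loss = 5572.4442


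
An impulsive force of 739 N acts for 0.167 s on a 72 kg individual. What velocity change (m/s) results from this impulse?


J = F * dt = 739 * 0.167 = 123.4130 N*s
delta_v = J / m
delta_v = 123.4130 / 72
delta_v = 1.7141


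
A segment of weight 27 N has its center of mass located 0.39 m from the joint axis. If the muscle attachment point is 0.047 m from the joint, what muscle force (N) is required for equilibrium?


F_muscle = W * d_load / d_muscle
F_muscle = 27 * 0.39 / 0.047
Numerator = 10.5300
F_muscle = 224.0426


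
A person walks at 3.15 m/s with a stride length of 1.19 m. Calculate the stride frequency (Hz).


f = v / stride_length
f = 3.15 / 1.19
f = 2.6471


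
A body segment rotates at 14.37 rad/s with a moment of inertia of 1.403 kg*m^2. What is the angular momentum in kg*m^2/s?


L = I * omega
L = 1.403 * 14.37
L = 20.1611


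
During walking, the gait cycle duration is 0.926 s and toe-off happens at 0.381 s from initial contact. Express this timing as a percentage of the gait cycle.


pct = (event_time / cycle_time) * 100
pct = (0.381 / 0.926) * 100
ratio = 0.4114
pct = 41.1447


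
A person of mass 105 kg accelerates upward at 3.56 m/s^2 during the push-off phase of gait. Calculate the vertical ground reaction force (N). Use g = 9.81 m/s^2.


GRF = m * (g + a)
GRF = 105 * (9.81 + 3.56)
GRF = 105 * 13.3700
GRF = 1403.8500


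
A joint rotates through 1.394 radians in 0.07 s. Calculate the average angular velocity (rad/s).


omega = delta_theta / delta_t
omega = 1.394 / 0.07
omega = 19.9143


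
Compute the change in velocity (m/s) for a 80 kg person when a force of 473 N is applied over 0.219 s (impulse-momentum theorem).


J = F * dt = 473 * 0.219 = 103.5870 N*s
delta_v = J / m
delta_v = 103.5870 / 80
delta_v = 1.2948
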